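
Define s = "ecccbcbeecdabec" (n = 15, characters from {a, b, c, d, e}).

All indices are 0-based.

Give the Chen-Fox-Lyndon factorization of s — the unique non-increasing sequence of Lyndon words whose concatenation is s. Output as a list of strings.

emit factor 1: 'e' (i=0, period=1)
emit factor 2: 'c' (i=1, period=1)
emit factor 3: 'c' (i=2, period=1)
emit factor 4: 'c' (i=3, period=1)
emit factor 5: 'bcbeecd' (i=4, period=7)
emit factor 6: 'abec' (i=11, period=4)

["e", "c", "c", "c", "bcbeecd", "abec"]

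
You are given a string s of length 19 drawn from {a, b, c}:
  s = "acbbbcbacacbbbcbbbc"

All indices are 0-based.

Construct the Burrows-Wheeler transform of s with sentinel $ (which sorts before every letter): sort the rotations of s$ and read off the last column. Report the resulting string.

cb$cccccbbbbbbbabbaa

rank  rotation              last
    0  $acbbbcbacacbbbcbbbc  c
    1  acacbbbcbbbc$acbbbcb  b
    2  acbbbcbacacbbbcbbbc$  $
    3  acbbbcbbbc$acbbbcbac  c
    4  bacacbbbcbbbc$acbbbc  c
    5  bbbc$acbbbcbacacbbbc  c
    6  bbbcbacacbbbcbbbc$ac  c
    7  bbbcbbbc$acbbbcbacac  c
    8  bbc$acbbbcbacacbbbcb  b
    9  bbcbacacbbbcbbbc$acb  b
   10  bbcbbbc$acbbbcbacacb  b
   11  bc$acbbbcbacacbbbcbb  b
   12  bcbacacbbbcbbbc$acbb  b
   13  bcbbbc$acbbbcbacacbb  b
   14  c$acbbbcbacacbbbcbbb  b
   15  cacbbbcbbbc$acbbbcba  a
   16  cbacacbbbcbbbc$acbbb  b
   17  cbbbc$acbbbcbacacbbb  b
   18  cbbbcbacacbbbcbbbc$a  a
   19  cbbbcbbbc$acbbbcbaca  a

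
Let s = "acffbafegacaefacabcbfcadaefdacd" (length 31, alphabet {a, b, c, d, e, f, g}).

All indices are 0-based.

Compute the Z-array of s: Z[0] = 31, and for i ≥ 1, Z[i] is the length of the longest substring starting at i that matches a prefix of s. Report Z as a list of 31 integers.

Z[0]=31
i=1: i≥r, start 0; Z[1]=0
i=2: i≥r, start 0; Z[2]=0
i=3: i≥r, start 0; Z[3]=0
i=4: i≥r, start 0; Z[4]=0
i=5: i≥r, start 0; Z[5]=1 scan→box=[5,6)
i=6: i≥r, start 0; Z[6]=0
i=7: i≥r, start 0; Z[7]=0
i=8: i≥r, start 0; Z[8]=0
i=9: i≥r, start 0; Z[9]=2 scan→box=[9,11)
i=10: min(r-i=1, Z[1]=0)=0; Z[10]=0
i=11: i≥r, start 0; Z[11]=1 scan→box=[11,12)
i=12: i≥r, start 0; Z[12]=0
i=13: i≥r, start 0; Z[13]=0
i=14: i≥r, start 0; Z[14]=2 scan→box=[14,16)
i=15: min(r-i=1, Z[1]=0)=0; Z[15]=0
i=16: i≥r, start 0; Z[16]=1 scan→box=[16,17)
i=17: i≥r, start 0; Z[17]=0
i=18: i≥r, start 0; Z[18]=0
i=19: i≥r, start 0; Z[19]=0
i=20: i≥r, start 0; Z[20]=0
i=21: i≥r, start 0; Z[21]=0
i=22: i≥r, start 0; Z[22]=1 scan→box=[22,23)
i=23: i≥r, start 0; Z[23]=0
i=24: i≥r, start 0; Z[24]=1 scan→box=[24,25)
i=25: i≥r, start 0; Z[25]=0
i=26: i≥r, start 0; Z[26]=0
i=27: i≥r, start 0; Z[27]=0
i=28: i≥r, start 0; Z[28]=2 scan→box=[28,30)
i=29: min(r-i=1, Z[1]=0)=0; Z[29]=0
i=30: i≥r, start 0; Z[30]=0

[31, 0, 0, 0, 0, 1, 0, 0, 0, 2, 0, 1, 0, 0, 2, 0, 1, 0, 0, 0, 0, 0, 1, 0, 1, 0, 0, 0, 2, 0, 0]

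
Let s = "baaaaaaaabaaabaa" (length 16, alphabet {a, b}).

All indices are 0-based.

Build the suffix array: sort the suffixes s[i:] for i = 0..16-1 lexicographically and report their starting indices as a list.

[15, 14, 1, 2, 3, 4, 5, 10, 6, 11, 7, 12, 8, 13, 0, 9]

rank | idx | suffix
   0 |  15 | a
   1 |  14 | aa
   2 |   1 | aaaaaaaabaaabaa
   3 |   2 | aaaaaaabaaabaa
   4 |   3 | aaaaaabaaabaa
   5 |   4 | aaaaabaaabaa
   6 |   5 | aaaabaaabaa
   7 |  10 | aaabaa
   8 |   6 | aaabaaabaa
   9 |  11 | aabaa
  10 |   7 | aabaaabaa
  11 |  12 | abaa
  12 |   8 | abaaabaa
  13 |  13 | baa
  14 |   0 | baaaaaaaabaaabaa
  15 |   9 | baaabaa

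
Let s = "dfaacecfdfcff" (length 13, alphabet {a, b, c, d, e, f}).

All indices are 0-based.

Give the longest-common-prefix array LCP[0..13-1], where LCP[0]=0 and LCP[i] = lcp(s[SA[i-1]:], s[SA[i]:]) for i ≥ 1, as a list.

[0, 1, 0, 1, 2, 0, 2, 0, 0, 1, 1, 1, 1]

rank→(start, suffix):
  0 → (2, 'aacecfdfcff')
  1 → (3, 'acecfdfcff')
  2 → (4, 'cecfdfcff')
  3 → (6, 'cfdfcff')
  4 → (10, 'cff')
  5 → (0, 'dfaacecfdfcff')
  6 → (8, 'dfcff')
  7 → (5, 'ecfdfcff')
  8 → (12, 'f')
  9 → (1, 'faacecfdfcff')
  10 → (9, 'fcff')
  11 → (7, 'fdfcff')
  12 → (11, 'ff')

SA = [2, 3, 4, 6, 10, 0, 8, 5, 12, 1, 9, 7, 11]
[i] adj suffixes → lcp
  [1] 2/3 → 1 ('a')
  [2] 3/4 → 0 ('')
  [3] 4/6 → 1 ('c')
  [4] 6/10 → 2 ('cf')
  [5] 10/0 → 0 ('')
  [6] 0/8 → 2 ('df')
  [7] 8/5 → 0 ('')
  [8] 5/12 → 0 ('')
  [9] 12/1 → 1 ('f')
  [10] 1/9 → 1 ('f')
  [11] 9/7 → 1 ('f')
  [12] 7/11 → 1 ('f')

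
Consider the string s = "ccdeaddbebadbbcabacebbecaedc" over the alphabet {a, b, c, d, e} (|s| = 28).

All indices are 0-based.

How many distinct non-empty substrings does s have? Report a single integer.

376

sorted suffixes:
  #0 SA[0]=15  'abacebbecaedc'
  #1 SA[1]=17  'acebbecaedc'
  #2 SA[2]=10  'adbbcabacebbecaedc'
  #3 SA[3]=4  'addbebadbbcabacebbecaedc'
  #4 SA[4]=24  'aedc'
  #5 SA[5]=16  'bacebbecaedc'
  #6 SA[6]=9  'badbbcabacebbecaedc'
  #7 SA[7]=12  'bbcabacebbecaedc'
  #8 SA[8]=20  'bbecaedc'
  #9 SA[9]=13  'bcabacebbecaedc'
  #10 SA[10]=7  'bebadbbcabacebbecaedc'
  #11 SA[11]=21  'becaedc'
  #12 SA[12]=27  'c'
  #13 SA[13]=14  'cabacebbecaedc'
  #14 SA[14]=23  'caedc'
  #15 SA[15]=0  'ccdeaddbebadbbcabacebbecaedc'
  #16 SA[16]=1  'cdeaddbebadbbcabacebbecaedc'
  #17 SA[17]=18  'cebbecaedc'
  #18 SA[18]=11  'dbbcabacebbecaedc'
  #19 SA[19]=6  'dbebadbbcabacebbecaedc'
  #20 SA[20]=26  'dc'
  #21 SA[21]=5  'ddbebadbbcabacebbecaedc'
  #22 SA[22]=2  'deaddbebadbbcabacebbecaedc'
  #23 SA[23]=3  'eaddbebadbbcabacebbecaedc'
  #24 SA[24]=8  'ebadbbcabacebbecaedc'
  #25 SA[25]=19  'ebbecaedc'
  #26 SA[26]=22  'ecaedc'
  #27 SA[27]=25  'edc'

SA = [15, 17, 10, 4, 24, 16, 9, 12, 20, 13, 7, 21, 27, 14, 23, 0, 1, 18, 11, 6, 26, 5, 2, 3, 8, 19, 22, 25]
[i] adj suffixes → lcp
  [1] 15/17 → 1 ('a')
  [2] 17/10 → 1 ('a')
  [3] 10/4 → 2 ('ad')
  [4] 4/24 → 1 ('a')
  [5] 24/16 → 0 ('')
  [6] 16/9 → 2 ('ba')
  [7] 9/12 → 1 ('b')
  [8] 12/20 → 2 ('bb')
  [9] 20/13 → 1 ('b')
  [10] 13/7 → 1 ('b')
  [11] 7/21 → 2 ('be')
  [12] 21/27 → 0 ('')
  [13] 27/14 → 1 ('c')
  [14] 14/23 → 2 ('ca')
  [15] 23/0 → 1 ('c')
  [16] 0/1 → 1 ('c')
  [17] 1/18 → 1 ('c')
  [18] 18/11 → 0 ('')
  [19] 11/6 → 2 ('db')
  [20] 6/26 → 1 ('d')
  [21] 26/5 → 1 ('d')
  [22] 5/2 → 1 ('d')
  [23] 2/3 → 0 ('')
  [24] 3/8 → 1 ('e')
  [25] 8/19 → 2 ('eb')
  [26] 19/22 → 1 ('e')
  [27] 22/25 → 1 ('e')

n(n+1)/2 = 28·29/2 = 406
Σ LCP = 0 + 1 + 1 + 2 + 1 + 0 + 2 + 1 + 2 + 1 + 1 + 2 + 0 + 1 + 2 + 1 + 1 + 1 + 0 + 2 + 1 + 1 + 1 + 0 + 1 + 2 + 1 + 1 = 30
distinct = 406 − 30 = 376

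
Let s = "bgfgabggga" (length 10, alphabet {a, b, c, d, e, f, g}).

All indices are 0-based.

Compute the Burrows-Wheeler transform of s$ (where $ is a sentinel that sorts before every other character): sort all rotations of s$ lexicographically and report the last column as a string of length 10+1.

agg$aggfbgb

rank  rotation     last
    0  $bgfgabggga  a
    1  a$bgfgabggg  g
    2  abggga$bgfg  g
    3  bgfgabggga$  $
    4  bggga$bgfga  a
    5  fgabggga$bg  g
    6  ga$bgfgabgg  g
    7  gabggga$bgf  f
    8  gfgabggga$b  b
    9  gga$bgfgabg  g
   10  ggga$bgfgab  b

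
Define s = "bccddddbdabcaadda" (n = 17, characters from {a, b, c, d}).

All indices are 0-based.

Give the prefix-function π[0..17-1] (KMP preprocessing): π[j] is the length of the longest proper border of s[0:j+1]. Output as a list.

π[0] = 0
j=1 s[j]='c': π[1]=0 (border '')
j=2 s[j]='c': π[2]=0 (border '')
j=3 s[j]='d': π[3]=0 (border '')
j=4 s[j]='d': π[4]=0 (border '')
j=5 s[j]='d': π[5]=0 (border '')
j=6 s[j]='d': π[6]=0 (border '')
j=7 s[j]='b': π[7]=1 (border 'b')
j=8 s[j]='d': k: 1→0; π[8]=0 (border '')
j=9 s[j]='a': π[9]=0 (border '')
j=10 s[j]='b': π[10]=1 (border 'b')
j=11 s[j]='c': π[11]=2 (border 'bc')
j=12 s[j]='a': k: 2→0; π[12]=0 (border '')
j=13 s[j]='a': π[13]=0 (border '')
j=14 s[j]='d': π[14]=0 (border '')
j=15 s[j]='d': π[15]=0 (border '')
j=16 s[j]='a': π[16]=0 (border '')

[0, 0, 0, 0, 0, 0, 0, 1, 0, 0, 1, 2, 0, 0, 0, 0, 0]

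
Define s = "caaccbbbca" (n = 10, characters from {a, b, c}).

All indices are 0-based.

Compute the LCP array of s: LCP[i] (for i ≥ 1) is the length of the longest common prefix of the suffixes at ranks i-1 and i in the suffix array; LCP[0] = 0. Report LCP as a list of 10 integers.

[0, 1, 1, 0, 2, 1, 0, 2, 1, 1]

rank→(start, suffix):
  0 → (9, 'a')
  1 → (1, 'aaccbbbca')
  2 → (2, 'accbbbca')
  3 → (5, 'bbbca')
  4 → (6, 'bbca')
  5 → (7, 'bca')
  6 → (8, 'ca')
  7 → (0, 'caaccbbbca')
  8 → (4, 'cbbbca')
  9 → (3, 'ccbbbca')

SA = [9, 1, 2, 5, 6, 7, 8, 0, 4, 3]
i: (SA[i-1],SA[i]) lcp shared
  1: (9,1) 1 'a'
  2: (1,2) 1 'a'
  3: (2,5) 0 ''
  4: (5,6) 2 'bb'
  5: (6,7) 1 'b'
  6: (7,8) 0 ''
  7: (8,0) 2 'ca'
  8: (0,4) 1 'c'
  9: (4,3) 1 'c'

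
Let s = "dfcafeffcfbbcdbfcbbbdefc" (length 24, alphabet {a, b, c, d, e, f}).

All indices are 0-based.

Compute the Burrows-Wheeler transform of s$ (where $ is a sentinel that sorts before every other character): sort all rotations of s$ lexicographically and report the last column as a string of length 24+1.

cccfbbbdfffbfcb$dfcedbfae

rank  rotation                   last
    0  $dfcafeffcfbbcdbfcbbbdefc  c
    1  afeffcfbbcdbfcbbbdefc$dfc  c
    2  bbbdefc$dfcafeffcfbbcdbfc  c
    3  bbcdbfcbbbdefc$dfcafeffcf  f
    4  bbdefc$dfcafeffcfbbcdbfcb  b
    5  bcdbfcbbbdefc$dfcafeffcfb  b
    6  bdefc$dfcafeffcfbbcdbfcbb  b
    7  bfcbbbdefc$dfcafeffcfbbcd  d
    8  c$dfcafeffcfbbcdbfcbbbdef  f
    9  cafeffcfbbcdbfcbbbdefc$df  f
   10  cbbbdefc$dfcafeffcfbbcdbf  f
   11  cdbfcbbbdefc$dfcafeffcfbb  b
   12  cfbbcdbfcbbbdefc$dfcafeff  f
   13  dbfcbbbdefc$dfcafeffcfbbc  c
   14  defc$dfcafeffcfbbcdbfcbbb  b
   15  dfcafeffcfbbcdbfcbbbdefc$  $
   16  efc$dfcafeffcfbbcdbfcbbbd  d
   17  effcfbbcdbfcbbbdefc$dfcaf  f
   18  fbbcdbfcbbbdefc$dfcafeffc  c
   19  fc$dfcafeffcfbbcdbfcbbbde  e
   20  fcafeffcfbbcdbfcbbbdefc$d  d
   21  fcbbbdefc$dfcafeffcfbbcdb  b
   22  fcfbbcdbfcbbbdefc$dfcafef  f
   23  feffcfbbcdbfcbbbdefc$dfca  a
   24  ffcfbbcdbfcbbbdefc$dfcafe  e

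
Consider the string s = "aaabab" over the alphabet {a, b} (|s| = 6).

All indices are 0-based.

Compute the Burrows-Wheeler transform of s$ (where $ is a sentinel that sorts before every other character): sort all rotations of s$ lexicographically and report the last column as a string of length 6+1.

rank  rotation last
    0  $aaabab  b
    1  aaabab$  $
    2  aabab$a  a
    3  ab$aaab  b
    4  abab$aa  a
    5  b$aaaba  a
    6  bab$aaa  a

b$abaaa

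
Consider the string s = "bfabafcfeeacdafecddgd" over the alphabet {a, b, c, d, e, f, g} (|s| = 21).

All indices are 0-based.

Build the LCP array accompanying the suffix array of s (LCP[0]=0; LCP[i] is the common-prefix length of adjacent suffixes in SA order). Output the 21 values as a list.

[0, 1, 1, 2, 0, 1, 0, 2, 1, 0, 1, 1, 1, 0, 1, 1, 0, 1, 1, 2, 0]

sorted suffixes:
  #0 SA[0]=2  'abafcfeeacdafecddgd'
  #1 SA[1]=10  'acdafecddgd'
  #2 SA[2]=4  'afcfeeacdafecddgd'
  #3 SA[3]=13  'afecddgd'
  #4 SA[4]=3  'bafcfeeacdafecddgd'
  #5 SA[5]=0  'bfabafcfeeacdafecddgd'
  #6 SA[6]=11  'cdafecddgd'
  #7 SA[7]=16  'cddgd'
  #8 SA[8]=6  'cfeeacdafecddgd'
  #9 SA[9]=20  'd'
  #10 SA[10]=12  'dafecddgd'
  #11 SA[11]=17  'ddgd'
  #12 SA[12]=18  'dgd'
  #13 SA[13]=9  'eacdafecddgd'
  #14 SA[14]=15  'ecddgd'
  #15 SA[15]=8  'eeacdafecddgd'
  #16 SA[16]=1  'fabafcfeeacdafecddgd'
  #17 SA[17]=5  'fcfeeacdafecddgd'
  #18 SA[18]=14  'fecddgd'
  #19 SA[19]=7  'feeacdafecddgd'
  #20 SA[20]=19  'gd'

SA = [2, 10, 4, 13, 3, 0, 11, 16, 6, 20, 12, 17, 18, 9, 15, 8, 1, 5, 14, 7, 19]
[i] adj suffixes → lcp
  [1] 2/10 → 1 ('a')
  [2] 10/4 → 1 ('a')
  [3] 4/13 → 2 ('af')
  [4] 13/3 → 0 ('')
  [5] 3/0 → 1 ('b')
  [6] 0/11 → 0 ('')
  [7] 11/16 → 2 ('cd')
  [8] 16/6 → 1 ('c')
  [9] 6/20 → 0 ('')
  [10] 20/12 → 1 ('d')
  [11] 12/17 → 1 ('d')
  [12] 17/18 → 1 ('d')
  [13] 18/9 → 0 ('')
  [14] 9/15 → 1 ('e')
  [15] 15/8 → 1 ('e')
  [16] 8/1 → 0 ('')
  [17] 1/5 → 1 ('f')
  [18] 5/14 → 1 ('f')
  [19] 14/7 → 2 ('fe')
  [20] 7/19 → 0 ('')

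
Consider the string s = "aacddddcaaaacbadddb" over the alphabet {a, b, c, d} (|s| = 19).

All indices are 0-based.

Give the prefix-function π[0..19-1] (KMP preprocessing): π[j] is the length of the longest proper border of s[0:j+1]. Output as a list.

[0, 1, 0, 0, 0, 0, 0, 0, 1, 2, 2, 2, 3, 0, 1, 0, 0, 0, 0]

π[0] = 0
j=1 s[j]='a': π[1]=1 (border 'a')
j=2 s[j]='c': k: 1→0; π[2]=0 (border '')
j=3 s[j]='d': π[3]=0 (border '')
j=4 s[j]='d': π[4]=0 (border '')
j=5 s[j]='d': π[5]=0 (border '')
j=6 s[j]='d': π[6]=0 (border '')
j=7 s[j]='c': π[7]=0 (border '')
j=8 s[j]='a': π[8]=1 (border 'a')
j=9 s[j]='a': π[9]=2 (border 'aa')
j=10 s[j]='a': k: 2→1; π[10]=2 (border 'aa')
j=11 s[j]='a': k: 2→1; π[11]=2 (border 'aa')
j=12 s[j]='c': π[12]=3 (border 'aac')
j=13 s[j]='b': k: 3→0; π[13]=0 (border '')
j=14 s[j]='a': π[14]=1 (border 'a')
j=15 s[j]='d': k: 1→0; π[15]=0 (border '')
j=16 s[j]='d': π[16]=0 (border '')
j=17 s[j]='d': π[17]=0 (border '')
j=18 s[j]='b': π[18]=0 (border '')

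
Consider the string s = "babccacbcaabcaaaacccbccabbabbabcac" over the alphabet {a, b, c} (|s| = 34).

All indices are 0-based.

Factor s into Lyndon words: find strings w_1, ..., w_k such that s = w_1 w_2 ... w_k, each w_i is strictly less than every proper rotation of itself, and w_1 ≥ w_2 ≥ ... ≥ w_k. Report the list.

emit factor 1: 'b' (i=0, period=1)
emit factor 2: 'abccacbc' (i=1, period=8)
emit factor 3: 'aabc' (i=9, period=4)
emit factor 4: 'aaaacccbccabbabbabcac' (i=13, period=21)

["b", "abccacbc", "aabc", "aaaacccbccabbabbabcac"]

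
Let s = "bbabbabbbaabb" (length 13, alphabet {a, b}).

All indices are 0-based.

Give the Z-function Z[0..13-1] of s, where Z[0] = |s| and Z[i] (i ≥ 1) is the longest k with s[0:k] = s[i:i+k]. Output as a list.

[13, 1, 0, 5, 1, 0, 2, 3, 1, 0, 0, 2, 1]

Z[0]=13
i=1: fresh scan; Z[1]=1 grow→box=[1,2)
i=2: fresh scan; Z[2]=0
i=3: fresh scan; Z[3]=5 grow→box=[3,8)
i=4: min(r-i=4, Z[1]=1)=1; Z[4]=1
i=5: min(r-i=3, Z[2]=0)=0; Z[5]=0
i=6: min(r-i=2, Z[3]=5)=2; Z[6]=2
i=7: min(r-i=1, Z[4]=1)=1; Z[7]=3 grow→box=[7,10)
i=8: min(r-i=2, Z[1]=1)=1; Z[8]=1
i=9: min(r-i=1, Z[2]=0)=0; Z[9]=0
i=10: fresh scan; Z[10]=0
i=11: fresh scan; Z[11]=2 grow→box=[11,13)
i=12: min(r-i=1, Z[1]=1)=1; Z[12]=1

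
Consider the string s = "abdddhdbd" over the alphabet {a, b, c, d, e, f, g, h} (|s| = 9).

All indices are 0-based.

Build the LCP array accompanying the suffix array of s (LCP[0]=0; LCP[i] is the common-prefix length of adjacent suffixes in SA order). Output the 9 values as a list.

sorted suffixes:
  #0 SA[0]=0  'abdddhdbd'
  #1 SA[1]=7  'bd'
  #2 SA[2]=1  'bdddhdbd'
  #3 SA[3]=8  'd'
  #4 SA[4]=6  'dbd'
  #5 SA[5]=2  'dddhdbd'
  #6 SA[6]=3  'ddhdbd'
  #7 SA[7]=4  'dhdbd'
  #8 SA[8]=5  'hdbd'

SA = [0, 7, 1, 8, 6, 2, 3, 4, 5]
i: (SA[i-1],SA[i]) lcp shared
  1: (0,7) 0 ''
  2: (7,1) 2 'bd'
  3: (1,8) 0 ''
  4: (8,6) 1 'd'
  5: (6,2) 1 'd'
  6: (2,3) 2 'dd'
  7: (3,4) 1 'd'
  8: (4,5) 0 ''

[0, 0, 2, 0, 1, 1, 2, 1, 0]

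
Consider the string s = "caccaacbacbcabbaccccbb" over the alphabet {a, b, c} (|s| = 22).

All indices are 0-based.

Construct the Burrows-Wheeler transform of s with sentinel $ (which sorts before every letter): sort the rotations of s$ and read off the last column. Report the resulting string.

rank  rotation                 last
    0  $caccaacbacbcabbaccccbb  b
    1  aacbacbcabbaccccbb$cacc  c
    2  abbaccccbb$caccaacbacbc  c
    3  acbacbcabbaccccbb$cacca  a
    4  acbcabbaccccbb$caccaacb  b
    5  accaacbacbcabbaccccbb$c  c
    6  accccbb$caccaacbacbcabb  b
    7  b$caccaacbacbcabbaccccb  b
    8  bacbcabbaccccbb$caccaac  c
    9  baccccbb$caccaacbacbcab  b
   10  bb$caccaacbacbcabbacccc  c
   11  bbaccccbb$caccaacbacbca  a
   12  bcabbaccccbb$caccaacbac  c
   13  caacbacbcabbaccccbb$cac  c
   14  cabbaccccbb$caccaacbacb  b
   15  caccaacbacbcabbaccccbb$  $
   16  cbacbcabbaccccbb$caccaa  a
   17  cbb$caccaacbacbcabbaccc  c
   18  cbcabbaccccbb$caccaacba  a
   19  ccaacbacbcabbaccccbb$ca  a
   20  ccbb$caccaacbacbcabbacc  c
   21  cccbb$caccaacbacbcabbac  c
   22  ccccbb$caccaacbacbcabba  a

bccabcbbcbcaccb$acaacca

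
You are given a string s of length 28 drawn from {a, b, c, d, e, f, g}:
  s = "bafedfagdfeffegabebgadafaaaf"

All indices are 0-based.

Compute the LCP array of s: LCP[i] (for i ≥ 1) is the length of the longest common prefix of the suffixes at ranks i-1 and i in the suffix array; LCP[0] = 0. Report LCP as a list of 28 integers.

rank→(start, suffix):
  0 → (24, 'aaaf')
  1 → (25, 'aaf')
  2 → (15, 'abebgadafaaaf')
  3 → (20, 'adafaaaf')
  4 → (26, 'af')
  5 → (22, 'afaaaf')
  6 → (1, 'afedfagdfeffegabebgadafaaaf')
  7 → (6, 'agdfeffegabebgadafaaaf')
  8 → (0, 'bafedfagdfeffegabebgadafaaaf')
  9 → (16, 'bebgadafaaaf')
  10 → (18, 'bgadafaaaf')
  11 → (21, 'dafaaaf')
  12 → (4, 'dfagdfeffegabebgadafaaaf')
  13 → (8, 'dfeffegabebgadafaaaf')
  14 → (17, 'ebgadafaaaf')
  15 → (3, 'edfagdfeffegabebgadafaaaf')
  16 → (10, 'effegabebgadafaaaf')
  17 → (13, 'egabebgadafaaaf')
  18 → (27, 'f')
  19 → (23, 'faaaf')
  20 → (5, 'fagdfeffegabebgadafaaaf')
  21 → (2, 'fedfagdfeffegabebgadafaaaf')
  22 → (9, 'feffegabebgadafaaaf')
  23 → (12, 'fegabebgadafaaaf')
  24 → (11, 'ffegabebgadafaaaf')
  25 → (14, 'gabebgadafaaaf')
  26 → (19, 'gadafaaaf')
  27 → (7, 'gdfeffegabebgadafaaaf')

SA = [24, 25, 15, 20, 26, 22, 1, 6, 0, 16, 18, 21, 4, 8, 17, 3, 10, 13, 27, 23, 5, 2, 9, 12, 11, 14, 19, 7]
i: (SA[i-1],SA[i]) lcp shared
  1: (24,25) 2 'aa'
  2: (25,15) 1 'a'
  3: (15,20) 1 'a'
  4: (20,26) 1 'a'
  5: (26,22) 2 'af'
  6: (22,1) 2 'af'
  7: (1,6) 1 'a'
  8: (6,0) 0 ''
  9: (0,16) 1 'b'
  10: (16,18) 1 'b'
  11: (18,21) 0 ''
  12: (21,4) 1 'd'
  13: (4,8) 2 'df'
  14: (8,17) 0 ''
  15: (17,3) 1 'e'
  16: (3,10) 1 'e'
  17: (10,13) 1 'e'
  18: (13,27) 0 ''
  19: (27,23) 1 'f'
  20: (23,5) 2 'fa'
  21: (5,2) 1 'f'
  22: (2,9) 2 'fe'
  23: (9,12) 2 'fe'
  24: (12,11) 1 'f'
  25: (11,14) 0 ''
  26: (14,19) 2 'ga'
  27: (19,7) 1 'g'

[0, 2, 1, 1, 1, 2, 2, 1, 0, 1, 1, 0, 1, 2, 0, 1, 1, 1, 0, 1, 2, 1, 2, 2, 1, 0, 2, 1]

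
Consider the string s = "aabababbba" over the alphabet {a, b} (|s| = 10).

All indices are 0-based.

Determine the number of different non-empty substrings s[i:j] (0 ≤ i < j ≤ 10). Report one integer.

sorted suffixes:
  #0 SA[0]=9  'a'
  #1 SA[1]=0  'aabababbba'
  #2 SA[2]=1  'abababbba'
  #3 SA[3]=3  'ababbba'
  #4 SA[4]=5  'abbba'
  #5 SA[5]=8  'ba'
  #6 SA[6]=2  'bababbba'
  #7 SA[7]=4  'babbba'
  #8 SA[8]=7  'bba'
  #9 SA[9]=6  'bbba'

SA = [9, 0, 1, 3, 5, 8, 2, 4, 7, 6]
[i] adj suffixes → lcp
  [1] 9/0 → 1 ('a')
  [2] 0/1 → 1 ('a')
  [3] 1/3 → 4 ('abab')
  [4] 3/5 → 2 ('ab')
  [5] 5/8 → 0 ('')
  [6] 8/2 → 2 ('ba')
  [7] 2/4 → 3 ('bab')
  [8] 4/7 → 1 ('b')
  [9] 7/6 → 2 ('bb')

n(n+1)/2 = 10·11/2 = 55
Σ LCP = 0 + 1 + 1 + 4 + 2 + 0 + 2 + 3 + 1 + 2 = 16
distinct = 55 − 16 = 39

39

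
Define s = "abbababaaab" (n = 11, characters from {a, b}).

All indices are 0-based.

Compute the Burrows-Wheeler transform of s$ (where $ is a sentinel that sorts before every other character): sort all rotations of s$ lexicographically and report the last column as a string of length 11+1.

bbaabb$aaaba

rank  rotation      last
    0  $abbababaaab  b
    1  aaab$abbabab  b
    2  aab$abbababa  a
    3  ab$abbababaa  a
    4  abaaab$abbab  b
    5  ababaaab$abb  b
    6  abbababaaab$  $
    7  b$abbababaaa  a
    8  baaab$abbaba  a
    9  babaaab$abba  a
   10  bababaaab$ab  b
   11  bbababaaab$a  a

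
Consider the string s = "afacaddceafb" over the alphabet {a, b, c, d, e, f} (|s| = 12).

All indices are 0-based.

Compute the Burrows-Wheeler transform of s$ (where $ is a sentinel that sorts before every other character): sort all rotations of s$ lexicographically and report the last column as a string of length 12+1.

bfc$efaddacaa

rank  rotation       last
    0  $afacaddceafb  b
    1  acaddceafb$af  f
    2  addceafb$afac  c
    3  afacaddceafb$  $
    4  afb$afacaddce  e
    5  b$afacaddceaf  f
    6  caddceafb$afa  a
    7  ceafb$afacadd  d
    8  dceafb$afacad  d
    9  ddceafb$afaca  a
   10  eafb$afacaddc  c
   11  facaddceafb$a  a
   12  fb$afacaddcea  a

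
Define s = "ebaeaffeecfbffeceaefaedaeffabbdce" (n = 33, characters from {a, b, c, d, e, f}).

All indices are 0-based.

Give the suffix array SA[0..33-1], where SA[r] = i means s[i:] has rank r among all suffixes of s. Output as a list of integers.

rank→(start, suffix):
  0 → (27, 'abbdce')
  1 → (2, 'aeaffeecfbffeceaefaedaeffabbdce')
  2 → (20, 'aedaeffabbdce')
  3 → (17, 'aefaedaeffabbdce')
  4 → (23, 'aeffabbdce')
  5 → (4, 'affeecfbffeceaefaedaeffabbdce')
  6 → (1, 'baeaffeecfbffeceaefaedaeffabbdce')
  7 → (28, 'bbdce')
  8 → (29, 'bdce')
  9 → (11, 'bffeceaefaedaeffabbdce')
  10 → (31, 'ce')
  11 → (15, 'ceaefaedaeffabbdce')
  12 → (9, 'cfbffeceaefaedaeffabbdce')
  13 → (22, 'daeffabbdce')
  14 → (30, 'dce')
  15 → (32, 'e')
  16 → (16, 'eaefaedaeffabbdce')
  17 → (3, 'eaffeecfbffeceaefaedaeffabbdce')
  18 → (0, 'ebaeaffeecfbffeceaefaedaeffabbdce')
  19 → (14, 'eceaefaedaeffabbdce')
  20 → (8, 'ecfbffeceaefaedaeffabbdce')
  21 → (21, 'edaeffabbdce')
  22 → (7, 'eecfbffeceaefaedaeffabbdce')
  23 → (18, 'efaedaeffabbdce')
  24 → (24, 'effabbdce')
  25 → (26, 'fabbdce')
  26 → (19, 'faedaeffabbdce')
  27 → (10, 'fbffeceaefaedaeffabbdce')
  28 → (13, 'feceaefaedaeffabbdce')
  29 → (6, 'feecfbffeceaefaedaeffabbdce')
  30 → (25, 'ffabbdce')
  31 → (12, 'ffeceaefaedaeffabbdce')
  32 → (5, 'ffeecfbffeceaefaedaeffabbdce')

[27, 2, 20, 17, 23, 4, 1, 28, 29, 11, 31, 15, 9, 22, 30, 32, 16, 3, 0, 14, 8, 21, 7, 18, 24, 26, 19, 10, 13, 6, 25, 12, 5]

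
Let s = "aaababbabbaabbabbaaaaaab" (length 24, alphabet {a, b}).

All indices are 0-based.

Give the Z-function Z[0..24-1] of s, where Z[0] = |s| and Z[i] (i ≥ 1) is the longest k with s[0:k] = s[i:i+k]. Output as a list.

[24, 2, 1, 0, 1, 0, 0, 1, 0, 0, 2, 1, 0, 0, 1, 0, 0, 3, 3, 3, 4, 2, 1, 0]

Z[0]=24
i=1: outside box; Z[1]=2 grow→box=[1,3)
i=2: min(r-i=1, Z[1]=2)=1; Z[2]=1
i=3: outside box; Z[3]=0
i=4: outside box; Z[4]=1 grow→box=[4,5)
i=5: outside box; Z[5]=0
i=6: outside box; Z[6]=0
i=7: outside box; Z[7]=1 grow→box=[7,8)
i=8: outside box; Z[8]=0
i=9: outside box; Z[9]=0
i=10: outside box; Z[10]=2 grow→box=[10,12)
i=11: min(r-i=1, Z[1]=2)=1; Z[11]=1
i=12: outside box; Z[12]=0
i=13: outside box; Z[13]=0
i=14: outside box; Z[14]=1 grow→box=[14,15)
i=15: outside box; Z[15]=0
i=16: outside box; Z[16]=0
i=17: outside box; Z[17]=3 grow→box=[17,20)
i=18: min(r-i=2, Z[1]=2)=2; Z[18]=3 grow→box=[18,21)
i=19: min(r-i=2, Z[1]=2)=2; Z[19]=3 grow→box=[19,22)
i=20: min(r-i=2, Z[1]=2)=2; Z[20]=4 grow→box=[20,24)
i=21: min(r-i=3, Z[1]=2)=2; Z[21]=2
i=22: min(r-i=2, Z[2]=1)=1; Z[22]=1
i=23: min(r-i=1, Z[3]=0)=0; Z[23]=0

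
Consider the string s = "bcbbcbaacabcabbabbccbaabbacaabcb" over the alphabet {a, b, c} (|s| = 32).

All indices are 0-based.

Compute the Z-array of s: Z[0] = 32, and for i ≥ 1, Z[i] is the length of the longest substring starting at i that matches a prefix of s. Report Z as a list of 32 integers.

Z[0]=32
i=1: fresh scan; Z[1]=0
i=2: fresh scan; Z[2]=1 grow→box=[2,3)
i=3: fresh scan; Z[3]=3 grow→box=[3,6)
i=4: min(r-i=2, Z[1]=0)=0; Z[4]=0
i=5: min(r-i=1, Z[2]=1)=1; Z[5]=1
i=6: fresh scan; Z[6]=0
i=7: fresh scan; Z[7]=0
i=8: fresh scan; Z[8]=0
i=9: fresh scan; Z[9]=0
i=10: fresh scan; Z[10]=2 grow→box=[10,12)
i=11: min(r-i=1, Z[1]=0)=0; Z[11]=0
i=12: fresh scan; Z[12]=0
i=13: fresh scan; Z[13]=1 grow→box=[13,14)
i=14: fresh scan; Z[14]=1 grow→box=[14,15)
i=15: fresh scan; Z[15]=0
i=16: fresh scan; Z[16]=1 grow→box=[16,17)
i=17: fresh scan; Z[17]=2 grow→box=[17,19)
i=18: min(r-i=1, Z[1]=0)=0; Z[18]=0
i=19: fresh scan; Z[19]=0
i=20: fresh scan; Z[20]=1 grow→box=[20,21)
i=21: fresh scan; Z[21]=0
i=22: fresh scan; Z[22]=0
i=23: fresh scan; Z[23]=1 grow→box=[23,24)
i=24: fresh scan; Z[24]=1 grow→box=[24,25)
i=25: fresh scan; Z[25]=0
i=26: fresh scan; Z[26]=0
i=27: fresh scan; Z[27]=0
i=28: fresh scan; Z[28]=0
i=29: fresh scan; Z[29]=3 grow→box=[29,32)
i=30: min(r-i=2, Z[1]=0)=0; Z[30]=0
i=31: min(r-i=1, Z[2]=1)=1; Z[31]=1

[32, 0, 1, 3, 0, 1, 0, 0, 0, 0, 2, 0, 0, 1, 1, 0, 1, 2, 0, 0, 1, 0, 0, 1, 1, 0, 0, 0, 0, 3, 0, 1]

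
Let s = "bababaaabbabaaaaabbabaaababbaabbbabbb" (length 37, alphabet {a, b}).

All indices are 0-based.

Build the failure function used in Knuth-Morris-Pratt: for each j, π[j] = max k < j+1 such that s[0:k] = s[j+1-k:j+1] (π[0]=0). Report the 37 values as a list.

π[0] = 0
j=1 s[j]='a': π[1]=0 (border '')
j=2 s[j]='b': π[2]=1 (border 'b')
j=3 s[j]='a': π[3]=2 (border 'ba')
j=4 s[j]='b': π[4]=3 (border 'bab')
j=5 s[j]='a': π[5]=4 (border 'baba')
j=6 s[j]='a': k: 4→2→0; π[6]=0 (border '')
j=7 s[j]='a': π[7]=0 (border '')
j=8 s[j]='b': π[8]=1 (border 'b')
j=9 s[j]='b': k: 1→0; π[9]=1 (border 'b')
j=10 s[j]='a': π[10]=2 (border 'ba')
j=11 s[j]='b': π[11]=3 (border 'bab')
j=12 s[j]='a': π[12]=4 (border 'baba')
j=13 s[j]='a': k: 4→2→0; π[13]=0 (border '')
j=14 s[j]='a': π[14]=0 (border '')
j=15 s[j]='a': π[15]=0 (border '')
j=16 s[j]='a': π[16]=0 (border '')
j=17 s[j]='b': π[17]=1 (border 'b')
j=18 s[j]='b': k: 1→0; π[18]=1 (border 'b')
j=19 s[j]='a': π[19]=2 (border 'ba')
j=20 s[j]='b': π[20]=3 (border 'bab')
j=21 s[j]='a': π[21]=4 (border 'baba')
j=22 s[j]='a': k: 4→2→0; π[22]=0 (border '')
j=23 s[j]='a': π[23]=0 (border '')
j=24 s[j]='b': π[24]=1 (border 'b')
j=25 s[j]='a': π[25]=2 (border 'ba')
j=26 s[j]='b': π[26]=3 (border 'bab')
j=27 s[j]='b': k: 3→1→0; π[27]=1 (border 'b')
j=28 s[j]='a': π[28]=2 (border 'ba')
j=29 s[j]='a': k: 2→0; π[29]=0 (border '')
j=30 s[j]='b': π[30]=1 (border 'b')
j=31 s[j]='b': k: 1→0; π[31]=1 (border 'b')
j=32 s[j]='b': k: 1→0; π[32]=1 (border 'b')
j=33 s[j]='a': π[33]=2 (border 'ba')
j=34 s[j]='b': π[34]=3 (border 'bab')
j=35 s[j]='b': k: 3→1→0; π[35]=1 (border 'b')
j=36 s[j]='b': k: 1→0; π[36]=1 (border 'b')

[0, 0, 1, 2, 3, 4, 0, 0, 1, 1, 2, 3, 4, 0, 0, 0, 0, 1, 1, 2, 3, 4, 0, 0, 1, 2, 3, 1, 2, 0, 1, 1, 1, 2, 3, 1, 1]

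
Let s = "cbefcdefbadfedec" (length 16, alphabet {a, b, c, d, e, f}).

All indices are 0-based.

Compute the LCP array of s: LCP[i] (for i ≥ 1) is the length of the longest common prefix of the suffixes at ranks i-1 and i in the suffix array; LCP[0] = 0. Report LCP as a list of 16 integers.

sorted suffixes:
  #0 SA[0]=9  'adfedec'
  #1 SA[1]=8  'badfedec'
  #2 SA[2]=1  'befcdefbadfedec'
  #3 SA[3]=15  'c'
  #4 SA[4]=0  'cbefcdefbadfedec'
  #5 SA[5]=4  'cdefbadfedec'
  #6 SA[6]=13  'dec'
  #7 SA[7]=5  'defbadfedec'
  #8 SA[8]=10  'dfedec'
  #9 SA[9]=14  'ec'
  #10 SA[10]=12  'edec'
  #11 SA[11]=6  'efbadfedec'
  #12 SA[12]=2  'efcdefbadfedec'
  #13 SA[13]=7  'fbadfedec'
  #14 SA[14]=3  'fcdefbadfedec'
  #15 SA[15]=11  'fedec'

SA = [9, 8, 1, 15, 0, 4, 13, 5, 10, 14, 12, 6, 2, 7, 3, 11]
i: (SA[i-1],SA[i]) lcp shared
  1: (9,8) 0 ''
  2: (8,1) 1 'b'
  3: (1,15) 0 ''
  4: (15,0) 1 'c'
  5: (0,4) 1 'c'
  6: (4,13) 0 ''
  7: (13,5) 2 'de'
  8: (5,10) 1 'd'
  9: (10,14) 0 ''
  10: (14,12) 1 'e'
  11: (12,6) 1 'e'
  12: (6,2) 2 'ef'
  13: (2,7) 0 ''
  14: (7,3) 1 'f'
  15: (3,11) 1 'f'

[0, 0, 1, 0, 1, 1, 0, 2, 1, 0, 1, 1, 2, 0, 1, 1]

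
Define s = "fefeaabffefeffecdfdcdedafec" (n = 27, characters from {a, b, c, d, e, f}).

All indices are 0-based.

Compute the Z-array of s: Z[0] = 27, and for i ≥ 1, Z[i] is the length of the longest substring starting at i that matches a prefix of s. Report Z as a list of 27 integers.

[27, 0, 2, 0, 0, 0, 0, 1, 4, 0, 3, 0, 1, 2, 0, 0, 0, 1, 0, 0, 0, 0, 0, 0, 2, 0, 0]

Z[0]=27
i=1: outside box; Z[1]=0
i=2: outside box; Z[2]=2 scan→box=[2,4)
i=3: min(r-i=1, Z[1]=0)=0; Z[3]=0
i=4: outside box; Z[4]=0
i=5: outside box; Z[5]=0
i=6: outside box; Z[6]=0
i=7: outside box; Z[7]=1 scan→box=[7,8)
i=8: outside box; Z[8]=4 scan→box=[8,12)
i=9: min(r-i=3, Z[1]=0)=0; Z[9]=0
i=10: min(r-i=2, Z[2]=2)=2; Z[10]=3 scan→box=[10,13)
i=11: min(r-i=2, Z[1]=0)=0; Z[11]=0
i=12: min(r-i=1, Z[2]=2)=1; Z[12]=1
i=13: outside box; Z[13]=2 scan→box=[13,15)
i=14: min(r-i=1, Z[1]=0)=0; Z[14]=0
i=15: outside box; Z[15]=0
i=16: outside box; Z[16]=0
i=17: outside box; Z[17]=1 scan→box=[17,18)
i=18: outside box; Z[18]=0
i=19: outside box; Z[19]=0
i=20: outside box; Z[20]=0
i=21: outside box; Z[21]=0
i=22: outside box; Z[22]=0
i=23: outside box; Z[23]=0
i=24: outside box; Z[24]=2 scan→box=[24,26)
i=25: min(r-i=1, Z[1]=0)=0; Z[25]=0
i=26: outside box; Z[26]=0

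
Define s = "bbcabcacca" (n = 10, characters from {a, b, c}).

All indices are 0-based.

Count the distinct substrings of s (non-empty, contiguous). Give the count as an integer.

rank | idx | suffix
   0 |   9 | a
   1 |   3 | abcacca
   2 |   6 | acca
   3 |   0 | bbcabcacca
   4 |   1 | bcabcacca
   5 |   4 | bcacca
   6 |   8 | ca
   7 |   2 | cabcacca
   8 |   5 | cacca
   9 |   7 | cca

SA = [9, 3, 6, 0, 1, 4, 8, 2, 5, 7]
[i] adj suffixes → lcp
  [1] 9/3 → 1 ('a')
  [2] 3/6 → 1 ('a')
  [3] 6/0 → 0 ('')
  [4] 0/1 → 1 ('b')
  [5] 1/4 → 3 ('bca')
  [6] 4/8 → 0 ('')
  [7] 8/2 → 2 ('ca')
  [8] 2/5 → 2 ('ca')
  [9] 5/7 → 1 ('c')

n(n+1)/2 = 10·11/2 = 55
Σ LCP = 0 + 1 + 1 + 0 + 1 + 3 + 0 + 2 + 2 + 1 = 11
distinct = 55 − 11 = 44

44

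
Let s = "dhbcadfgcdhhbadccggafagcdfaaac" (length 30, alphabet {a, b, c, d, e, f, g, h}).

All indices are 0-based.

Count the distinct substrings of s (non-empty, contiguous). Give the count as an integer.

433

rank→(start, suffix):
  0 → (26, 'aaac')
  1 → (27, 'aac')
  2 → (28, 'ac')
  3 → (13, 'adccggafagcdfaaac')
  4 → (4, 'adfgcdhhbadccggafagcdfaaac')
  5 → (19, 'afagcdfaaac')
  6 → (21, 'agcdfaaac')
  7 → (12, 'badccggafagcdfaaac')
  8 → (2, 'bcadfgcdhhbadccggafagcdfaaac')
  9 → (29, 'c')
  10 → (3, 'cadfgcdhhbadccggafagcdfaaac')
  11 → (15, 'ccggafagcdfaaac')
  12 → (23, 'cdfaaac')
  13 → (8, 'cdhhbadccggafagcdfaaac')
  14 → (16, 'cggafagcdfaaac')
  15 → (14, 'dccggafagcdfaaac')
  16 → (24, 'dfaaac')
  17 → (5, 'dfgcdhhbadccggafagcdfaaac')
  18 → (0, 'dhbcadfgcdhhbadccggafagcdfaaac')
  19 → (9, 'dhhbadccggafagcdfaaac')
  20 → (25, 'faaac')
  21 → (20, 'fagcdfaaac')
  22 → (6, 'fgcdhhbadccggafagcdfaaac')
  23 → (18, 'gafagcdfaaac')
  24 → (22, 'gcdfaaac')
  25 → (7, 'gcdhhbadccggafagcdfaaac')
  26 → (17, 'ggafagcdfaaac')
  27 → (11, 'hbadccggafagcdfaaac')
  28 → (1, 'hbcadfgcdhhbadccggafagcdfaaac')
  29 → (10, 'hhbadccggafagcdfaaac')

SA = [26, 27, 28, 13, 4, 19, 21, 12, 2, 29, 3, 15, 23, 8, 16, 14, 24, 5, 0, 9, 25, 20, 6, 18, 22, 7, 17, 11, 1, 10]
rank  pair      lcp
   1  s[26:],s[27:]  2  'aa'
   2  s[27:],s[28:]  1  'a'
   3  s[28:],s[13:]  1  'a'
   4  s[13:],s[4:]  2  'ad'
   5  s[4:],s[19:]  1  'a'
   6  s[19:],s[21:]  1  'a'
   7  s[21:],s[12:]  0  ''
   8  s[12:],s[2:]  1  'b'
   9  s[2:],s[29:]  0  ''
  10  s[29:],s[3:]  1  'c'
  11  s[3:],s[15:]  1  'c'
  12  s[15:],s[23:]  1  'c'
  13  s[23:],s[8:]  2  'cd'
  14  s[8:],s[16:]  1  'c'
  15  s[16:],s[14:]  0  ''
  16  s[14:],s[24:]  1  'd'
  17  s[24:],s[5:]  2  'df'
  18  s[5:],s[0:]  1  'd'
  19  s[0:],s[9:]  2  'dh'
  20  s[9:],s[25:]  0  ''
  21  s[25:],s[20:]  2  'fa'
  22  s[20:],s[6:]  1  'f'
  23  s[6:],s[18:]  0  ''
  24  s[18:],s[22:]  1  'g'
  25  s[22:],s[7:]  3  'gcd'
  26  s[7:],s[17:]  1  'g'
  27  s[17:],s[11:]  0  ''
  28  s[11:],s[1:]  2  'hb'
  29  s[1:],s[10:]  1  'h'

n(n+1)/2 = 30·31/2 = 465
Σ LCP = 0 + 2 + 1 + 1 + 2 + 1 + 1 + 0 + 1 + 0 + 1 + 1 + 1 + 2 + 1 + 0 + 1 + 2 + 1 + 2 + 0 + 2 + 1 + 0 + 1 + 3 + 1 + 0 + 2 + 1 = 32
distinct = 465 − 32 = 433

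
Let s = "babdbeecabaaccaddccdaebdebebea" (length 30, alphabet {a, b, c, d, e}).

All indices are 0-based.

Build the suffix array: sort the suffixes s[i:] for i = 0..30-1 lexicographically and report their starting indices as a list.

[29, 10, 8, 1, 11, 14, 20, 9, 0, 2, 22, 27, 25, 4, 7, 13, 12, 17, 18, 19, 3, 16, 15, 23, 28, 21, 26, 24, 6, 5]

rank | idx | suffix
   0 |  29 | a
   1 |  10 | aaccaddccdaebdebebea
   2 |   8 | abaaccaddccdaebdebebea
   3 |   1 | abdbeecabaaccaddccdaebdebebea
   4 |  11 | accaddccdaebdebebea
   5 |  14 | addccdaebdebebea
   6 |  20 | aebdebebea
   7 |   9 | baaccaddccdaebdebebea
   8 |   0 | babdbeecabaaccaddccdaebdebebea
   9 |   2 | bdbeecabaaccaddccdaebdebebea
  10 |  22 | bdebebea
  11 |  27 | bea
  12 |  25 | bebea
  13 |   4 | beecabaaccaddccdaebdebebea
  14 |   7 | cabaaccaddccdaebdebebea
  15 |  13 | caddccdaebdebebea
  16 |  12 | ccaddccdaebdebebea
  17 |  17 | ccdaebdebebea
  18 |  18 | cdaebdebebea
  19 |  19 | daebdebebea
  20 |   3 | dbeecabaaccaddccdaebdebebea
  21 |  16 | dccdaebdebebea
  22 |  15 | ddccdaebdebebea
  23 |  23 | debebea
  24 |  28 | ea
  25 |  21 | ebdebebea
  26 |  26 | ebea
  27 |  24 | ebebea
  28 |   6 | ecabaaccaddccdaebdebebea
  29 |   5 | eecabaaccaddccdaebdebebea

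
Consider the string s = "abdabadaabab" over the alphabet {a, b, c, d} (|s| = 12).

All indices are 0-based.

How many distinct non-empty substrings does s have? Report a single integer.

63

sorted suffixes:
  #0 SA[0]=7  'aabab'
  #1 SA[1]=10  'ab'
  #2 SA[2]=8  'abab'
  #3 SA[3]=3  'abadaabab'
  #4 SA[4]=0  'abdabadaabab'
  #5 SA[5]=5  'adaabab'
  #6 SA[6]=11  'b'
  #7 SA[7]=9  'bab'
  #8 SA[8]=4  'badaabab'
  #9 SA[9]=1  'bdabadaabab'
  #10 SA[10]=6  'daabab'
  #11 SA[11]=2  'dabadaabab'

SA = [7, 10, 8, 3, 0, 5, 11, 9, 4, 1, 6, 2]
rank  pair      lcp
   1  s[7:],s[10:]  1  'a'
   2  s[10:],s[8:]  2  'ab'
   3  s[8:],s[3:]  3  'aba'
   4  s[3:],s[0:]  2  'ab'
   5  s[0:],s[5:]  1  'a'
   6  s[5:],s[11:]  0  ''
   7  s[11:],s[9:]  1  'b'
   8  s[9:],s[4:]  2  'ba'
   9  s[4:],s[1:]  1  'b'
  10  s[1:],s[6:]  0  ''
  11  s[6:],s[2:]  2  'da'

n(n+1)/2 = 12·13/2 = 78
Σ LCP = 0 + 1 + 2 + 3 + 2 + 1 + 0 + 1 + 2 + 1 + 0 + 2 = 15
distinct = 78 − 15 = 63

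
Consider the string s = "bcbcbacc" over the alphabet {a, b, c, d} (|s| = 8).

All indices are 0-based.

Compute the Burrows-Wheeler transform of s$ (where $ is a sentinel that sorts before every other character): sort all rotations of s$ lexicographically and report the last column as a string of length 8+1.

cbcc$cbba

rank  rotation   last
    0  $bcbcbacc  c
    1  acc$bcbcb  b
    2  bacc$bcbc  c
    3  bcbacc$bc  c
    4  bcbcbacc$  $
    5  c$bcbcbac  c
    6  cbacc$bcb  b
    7  cbcbacc$b  b
    8  cc$bcbcba  a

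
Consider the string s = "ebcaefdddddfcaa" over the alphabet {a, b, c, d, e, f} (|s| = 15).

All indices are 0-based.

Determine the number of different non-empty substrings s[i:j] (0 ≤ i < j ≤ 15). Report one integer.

104

sorted suffixes:
  #0 SA[0]=14  'a'
  #1 SA[1]=13  'aa'
  #2 SA[2]=3  'aefdddddfcaa'
  #3 SA[3]=1  'bcaefdddddfcaa'
  #4 SA[4]=12  'caa'
  #5 SA[5]=2  'caefdddddfcaa'
  #6 SA[6]=6  'dddddfcaa'
  #7 SA[7]=7  'ddddfcaa'
  #8 SA[8]=8  'dddfcaa'
  #9 SA[9]=9  'ddfcaa'
  #10 SA[10]=10  'dfcaa'
  #11 SA[11]=0  'ebcaefdddddfcaa'
  #12 SA[12]=4  'efdddddfcaa'
  #13 SA[13]=11  'fcaa'
  #14 SA[14]=5  'fdddddfcaa'

SA = [14, 13, 3, 1, 12, 2, 6, 7, 8, 9, 10, 0, 4, 11, 5]
i: (SA[i-1],SA[i]) lcp shared
  1: (14,13) 1 'a'
  2: (13,3) 1 'a'
  3: (3,1) 0 ''
  4: (1,12) 0 ''
  5: (12,2) 2 'ca'
  6: (2,6) 0 ''
  7: (6,7) 4 'dddd'
  8: (7,8) 3 'ddd'
  9: (8,9) 2 'dd'
  10: (9,10) 1 'd'
  11: (10,0) 0 ''
  12: (0,4) 1 'e'
  13: (4,11) 0 ''
  14: (11,5) 1 'f'

n(n+1)/2 = 15·16/2 = 120
Σ LCP = 0 + 1 + 1 + 0 + 0 + 2 + 0 + 4 + 3 + 2 + 1 + 0 + 1 + 0 + 1 = 16
distinct = 120 − 16 = 104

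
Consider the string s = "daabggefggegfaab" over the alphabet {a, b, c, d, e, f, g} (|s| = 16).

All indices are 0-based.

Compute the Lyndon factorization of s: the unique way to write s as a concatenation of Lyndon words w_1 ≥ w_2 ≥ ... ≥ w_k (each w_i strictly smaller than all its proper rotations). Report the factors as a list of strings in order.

emit factor 1: 'd' (i=0, period=1)
emit factor 2: 'aabggefggegf' (i=1, period=12)
emit factor 3: 'aab' (i=13, period=3)

["d", "aabggefggegf", "aab"]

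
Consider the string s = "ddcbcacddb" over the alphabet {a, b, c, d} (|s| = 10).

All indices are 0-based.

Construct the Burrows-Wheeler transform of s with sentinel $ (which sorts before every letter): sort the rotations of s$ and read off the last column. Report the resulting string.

rank  rotation     last
    0  $ddcbcacddb  b
    1  acddb$ddcbc  c
    2  b$ddcbcacdd  d
    3  bcacddb$ddc  c
    4  cacddb$ddcb  b
    5  cbcacddb$dd  d
    6  cddb$ddcbca  a
    7  db$ddcbcacd  d
    8  dcbcacddb$d  d
    9  ddb$ddcbcac  c
   10  ddcbcacddb$  $

bcdcbdaddc$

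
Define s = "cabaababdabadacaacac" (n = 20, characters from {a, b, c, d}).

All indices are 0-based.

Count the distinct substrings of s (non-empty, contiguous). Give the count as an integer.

180

sorted suffixes:
  #0 SA[0]=3  'aababdabadacaacac'
  #1 SA[1]=15  'aacac'
  #2 SA[2]=1  'abaababdabadacaacac'
  #3 SA[3]=4  'ababdabadacaacac'
  #4 SA[4]=9  'abadacaacac'
  #5 SA[5]=6  'abdabadacaacac'
  #6 SA[6]=18  'ac'
  #7 SA[7]=13  'acaacac'
  #8 SA[8]=16  'acac'
  #9 SA[9]=11  'adacaacac'
  #10 SA[10]=2  'baababdabadacaacac'
  #11 SA[11]=5  'babdabadacaacac'
  #12 SA[12]=10  'badacaacac'
  #13 SA[13]=7  'bdabadacaacac'
  #14 SA[14]=19  'c'
  #15 SA[15]=14  'caacac'
  #16 SA[16]=0  'cabaababdabadacaacac'
  #17 SA[17]=17  'cac'
  #18 SA[18]=8  'dabadacaacac'
  #19 SA[19]=12  'dacaacac'

SA = [3, 15, 1, 4, 9, 6, 18, 13, 16, 11, 2, 5, 10, 7, 19, 14, 0, 17, 8, 12]
[i] adj suffixes → lcp
  [1] 3/15 → 2 ('aa')
  [2] 15/1 → 1 ('a')
  [3] 1/4 → 3 ('aba')
  [4] 4/9 → 3 ('aba')
  [5] 9/6 → 2 ('ab')
  [6] 6/18 → 1 ('a')
  [7] 18/13 → 2 ('ac')
  [8] 13/16 → 3 ('aca')
  [9] 16/11 → 1 ('a')
  [10] 11/2 → 0 ('')
  [11] 2/5 → 2 ('ba')
  [12] 5/10 → 2 ('ba')
  [13] 10/7 → 1 ('b')
  [14] 7/19 → 0 ('')
  [15] 19/14 → 1 ('c')
  [16] 14/0 → 2 ('ca')
  [17] 0/17 → 2 ('ca')
  [18] 17/8 → 0 ('')
  [19] 8/12 → 2 ('da')

n(n+1)/2 = 20·21/2 = 210
Σ LCP = 0 + 2 + 1 + 3 + 3 + 2 + 1 + 2 + 3 + 1 + 0 + 2 + 2 + 1 + 0 + 1 + 2 + 2 + 0 + 2 = 30
distinct = 210 − 30 = 180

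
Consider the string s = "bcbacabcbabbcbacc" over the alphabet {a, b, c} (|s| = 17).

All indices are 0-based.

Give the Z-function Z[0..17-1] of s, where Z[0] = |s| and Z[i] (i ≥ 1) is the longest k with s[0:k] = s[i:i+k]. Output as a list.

Z[0]=17
i=1: fresh scan; Z[1]=0
i=2: fresh scan; Z[2]=1 scan→box=[2,3)
i=3: fresh scan; Z[3]=0
i=4: fresh scan; Z[4]=0
i=5: fresh scan; Z[5]=0
i=6: fresh scan; Z[6]=4 scan→box=[6,10)
i=7: min(r-i=3, Z[1]=0)=0; Z[7]=0
i=8: min(r-i=2, Z[2]=1)=1; Z[8]=1
i=9: min(r-i=1, Z[3]=0)=0; Z[9]=0
i=10: fresh scan; Z[10]=1 scan→box=[10,11)
i=11: fresh scan; Z[11]=5 scan→box=[11,16)
i=12: min(r-i=4, Z[1]=0)=0; Z[12]=0
i=13: min(r-i=3, Z[2]=1)=1; Z[13]=1
i=14: min(r-i=2, Z[3]=0)=0; Z[14]=0
i=15: min(r-i=1, Z[4]=0)=0; Z[15]=0
i=16: fresh scan; Z[16]=0

[17, 0, 1, 0, 0, 0, 4, 0, 1, 0, 1, 5, 0, 1, 0, 0, 0]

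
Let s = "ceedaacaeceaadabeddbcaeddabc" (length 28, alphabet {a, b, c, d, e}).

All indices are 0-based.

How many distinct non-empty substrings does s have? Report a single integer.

369

rank | idx | suffix
   0 |   4 | aacaeceaadabeddbcaeddabc
   1 |  11 | aadabeddbcaeddabc
   2 |  25 | abc
   3 |  14 | abeddbcaeddabc
   4 |   5 | acaeceaadabeddbcaeddabc
   5 |  12 | adabeddbcaeddabc
   6 |   7 | aeceaadabeddbcaeddabc
   7 |  21 | aeddabc
   8 |  26 | bc
   9 |  19 | bcaeddabc
  10 |  15 | beddbcaeddabc
  11 |  27 | c
  12 |   6 | caeceaadabeddbcaeddabc
  13 |  20 | caeddabc
  14 |   9 | ceaadabeddbcaeddabc
  15 |   0 | ceedaacaeceaadabeddbcaeddabc
  16 |   3 | daacaeceaadabeddbcaeddabc
  17 |  24 | dabc
  18 |  13 | dabeddbcaeddabc
  19 |  18 | dbcaeddabc
  20 |  23 | ddabc
  21 |  17 | ddbcaeddabc
  22 |  10 | eaadabeddbcaeddabc
  23 |   8 | eceaadabeddbcaeddabc
  24 |   2 | edaacaeceaadabeddbcaeddabc
  25 |  22 | eddabc
  26 |  16 | eddbcaeddabc
  27 |   1 | eedaacaeceaadabeddbcaeddabc

SA = [4, 11, 25, 14, 5, 12, 7, 21, 26, 19, 15, 27, 6, 20, 9, 0, 3, 24, 13, 18, 23, 17, 10, 8, 2, 22, 16, 1]
[i] adj suffixes → lcp
  [1] 4/11 → 2 ('aa')
  [2] 11/25 → 1 ('a')
  [3] 25/14 → 2 ('ab')
  [4] 14/5 → 1 ('a')
  [5] 5/12 → 1 ('a')
  [6] 12/7 → 1 ('a')
  [7] 7/21 → 2 ('ae')
  [8] 21/26 → 0 ('')
  [9] 26/19 → 2 ('bc')
  [10] 19/15 → 1 ('b')
  [11] 15/27 → 0 ('')
  [12] 27/6 → 1 ('c')
  [13] 6/20 → 3 ('cae')
  [14] 20/9 → 1 ('c')
  [15] 9/0 → 2 ('ce')
  [16] 0/3 → 0 ('')
  [17] 3/24 → 2 ('da')
  [18] 24/13 → 3 ('dab')
  [19] 13/18 → 1 ('d')
  [20] 18/23 → 1 ('d')
  [21] 23/17 → 2 ('dd')
  [22] 17/10 → 0 ('')
  [23] 10/8 → 1 ('e')
  [24] 8/2 → 1 ('e')
  [25] 2/22 → 2 ('ed')
  [26] 22/16 → 3 ('edd')
  [27] 16/1 → 1 ('e')

n(n+1)/2 = 28·29/2 = 406
Σ LCP = 0 + 2 + 1 + 2 + 1 + 1 + 1 + 2 + 0 + 2 + 1 + 0 + 1 + 3 + 1 + 2 + 0 + 2 + 3 + 1 + 1 + 2 + 0 + 1 + 1 + 2 + 3 + 1 = 37
distinct = 406 − 37 = 369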